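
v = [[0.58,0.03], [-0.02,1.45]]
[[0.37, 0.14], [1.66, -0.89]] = v@[[0.57, 0.28], [1.15, -0.61]]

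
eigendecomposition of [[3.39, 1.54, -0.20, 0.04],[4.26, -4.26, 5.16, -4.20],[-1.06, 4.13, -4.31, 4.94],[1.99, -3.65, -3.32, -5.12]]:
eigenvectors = [[0.09+0.00j, -0.85+0.00j, (0.17+0.04j), (0.17-0.04j)], [-0.74+0.00j, (-0.52+0j), -0.64-0.04j, (-0.64+0.04j)], [0.65+0.00j, -0.11+0.00j, 0.19-0.20j, (0.19+0.2j)], [(-0.14+0j), (0.06+0j), (0.7+0j), 0.70-0.00j]]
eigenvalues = [(-10.17+0j), (4.3+0j), (-2.21+1.27j), (-2.21-1.27j)]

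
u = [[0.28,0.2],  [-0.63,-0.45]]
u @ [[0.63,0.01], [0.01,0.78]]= [[0.18,0.16], [-0.40,-0.36]]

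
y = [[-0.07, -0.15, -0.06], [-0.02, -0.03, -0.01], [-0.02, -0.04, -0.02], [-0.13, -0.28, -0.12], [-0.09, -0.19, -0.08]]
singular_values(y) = [0.44, 0.01, 0.0]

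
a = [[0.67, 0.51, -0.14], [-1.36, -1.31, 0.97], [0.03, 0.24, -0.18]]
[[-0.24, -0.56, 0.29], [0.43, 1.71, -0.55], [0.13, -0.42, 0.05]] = a@ [[-0.96, 0.48, 0.24],  [0.86, -1.68, 0.31],  [0.26, 0.17, 0.19]]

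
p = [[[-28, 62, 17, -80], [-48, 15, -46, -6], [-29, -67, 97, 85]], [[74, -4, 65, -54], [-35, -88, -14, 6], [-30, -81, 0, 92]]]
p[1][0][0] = 74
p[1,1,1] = -88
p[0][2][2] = 97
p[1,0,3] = -54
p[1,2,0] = -30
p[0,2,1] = -67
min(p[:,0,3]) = -80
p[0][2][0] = -29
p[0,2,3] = 85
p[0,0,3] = -80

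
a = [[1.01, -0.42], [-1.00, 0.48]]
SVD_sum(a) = [[1.0,-0.45], [-1.01,0.45]] + [[0.01, 0.03],[0.01, 0.03]]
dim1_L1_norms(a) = [1.43, 1.48]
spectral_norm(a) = 1.56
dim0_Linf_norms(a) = [1.01, 0.48]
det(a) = 0.06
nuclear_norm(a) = 1.60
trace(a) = 1.49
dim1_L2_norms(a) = [1.09, 1.11]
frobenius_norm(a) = 1.56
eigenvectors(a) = [[0.69, 0.4], [-0.72, 0.92]]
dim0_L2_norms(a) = [1.42, 0.64]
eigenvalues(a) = [1.45, 0.04]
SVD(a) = [[-0.70, 0.71],  [0.71, 0.7]] @ diag([1.5572952698389964, 0.04161060606489826]) @ [[-0.91, 0.41], [0.41, 0.91]]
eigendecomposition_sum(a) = [[1.0,-0.43], [-1.03,0.45]] + [[0.01, 0.01], [0.03, 0.03]]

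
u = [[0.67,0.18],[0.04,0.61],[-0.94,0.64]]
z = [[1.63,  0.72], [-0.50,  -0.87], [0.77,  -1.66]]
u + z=[[2.30, 0.9], [-0.46, -0.26], [-0.17, -1.02]]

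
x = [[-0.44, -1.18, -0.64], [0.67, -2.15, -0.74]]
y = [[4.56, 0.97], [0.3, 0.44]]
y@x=[[-1.36, -7.47, -3.64],[0.16, -1.3, -0.52]]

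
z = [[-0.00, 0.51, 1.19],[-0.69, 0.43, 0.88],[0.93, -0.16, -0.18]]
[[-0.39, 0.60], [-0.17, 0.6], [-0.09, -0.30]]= z @ [[-0.2, -0.23], [-0.5, 0.00], [-0.11, 0.5]]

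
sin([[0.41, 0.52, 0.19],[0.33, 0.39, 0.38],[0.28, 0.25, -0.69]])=[[0.35, 0.45, 0.17],[0.29, 0.34, 0.34],[0.25, 0.22, -0.62]]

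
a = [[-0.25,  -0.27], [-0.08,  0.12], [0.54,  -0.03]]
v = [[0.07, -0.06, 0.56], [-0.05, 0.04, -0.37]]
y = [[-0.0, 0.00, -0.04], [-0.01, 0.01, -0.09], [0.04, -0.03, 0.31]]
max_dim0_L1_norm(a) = 0.87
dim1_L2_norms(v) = [0.57, 0.38]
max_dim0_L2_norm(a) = 0.6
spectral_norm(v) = 0.68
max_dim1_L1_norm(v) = 0.69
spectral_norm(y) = 0.33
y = a @ v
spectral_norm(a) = 0.61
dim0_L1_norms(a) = [0.87, 0.42]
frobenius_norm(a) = 0.67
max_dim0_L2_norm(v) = 0.67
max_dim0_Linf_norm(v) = 0.56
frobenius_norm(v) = 0.68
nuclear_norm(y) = 0.34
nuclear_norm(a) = 0.89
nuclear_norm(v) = 0.68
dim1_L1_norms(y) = [0.04, 0.11, 0.38]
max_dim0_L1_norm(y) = 0.44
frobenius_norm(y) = 0.33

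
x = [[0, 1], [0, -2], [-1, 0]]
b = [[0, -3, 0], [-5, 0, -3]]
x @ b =[[-5, 0, -3], [10, 0, 6], [0, 3, 0]]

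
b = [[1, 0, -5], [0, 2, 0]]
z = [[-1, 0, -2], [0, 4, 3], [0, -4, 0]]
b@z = [[-1, 20, -2], [0, 8, 6]]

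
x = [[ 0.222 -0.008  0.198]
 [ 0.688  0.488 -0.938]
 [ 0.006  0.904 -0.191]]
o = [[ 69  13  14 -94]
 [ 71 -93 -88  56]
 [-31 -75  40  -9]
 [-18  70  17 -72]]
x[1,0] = 0.688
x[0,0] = 0.222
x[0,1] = -0.008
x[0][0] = 0.222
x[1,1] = 0.488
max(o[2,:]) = 40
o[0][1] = 13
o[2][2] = 40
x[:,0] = [0.222, 0.688, 0.006]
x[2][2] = -0.191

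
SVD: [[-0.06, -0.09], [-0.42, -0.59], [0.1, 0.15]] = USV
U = [[-0.14,0.49], [-0.96,-0.28], [0.24,-0.82]]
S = [0.75, 0.01]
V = [[0.58, 0.82], [0.82, -0.58]]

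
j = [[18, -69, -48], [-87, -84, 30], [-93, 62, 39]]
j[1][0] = -87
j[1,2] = 30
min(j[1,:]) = -87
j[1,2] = 30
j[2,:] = [-93, 62, 39]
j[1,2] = 30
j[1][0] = -87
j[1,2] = 30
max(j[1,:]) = 30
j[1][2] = 30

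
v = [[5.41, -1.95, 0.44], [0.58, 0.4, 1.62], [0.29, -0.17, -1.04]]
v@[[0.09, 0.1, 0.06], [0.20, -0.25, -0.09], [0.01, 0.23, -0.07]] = [[0.1,1.13,0.47], [0.15,0.33,-0.11], [-0.02,-0.17,0.11]]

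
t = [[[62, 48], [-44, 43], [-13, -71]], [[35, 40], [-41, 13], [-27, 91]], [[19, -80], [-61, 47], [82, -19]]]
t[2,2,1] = -19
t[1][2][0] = -27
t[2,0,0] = 19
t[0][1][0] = -44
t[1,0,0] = 35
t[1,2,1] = 91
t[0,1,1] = 43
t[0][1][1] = 43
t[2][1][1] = 47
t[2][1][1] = 47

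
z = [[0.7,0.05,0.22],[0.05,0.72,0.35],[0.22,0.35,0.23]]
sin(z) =[[0.63, 0.02, 0.18],  [0.02, 0.63, 0.30],  [0.18, 0.3, 0.19]]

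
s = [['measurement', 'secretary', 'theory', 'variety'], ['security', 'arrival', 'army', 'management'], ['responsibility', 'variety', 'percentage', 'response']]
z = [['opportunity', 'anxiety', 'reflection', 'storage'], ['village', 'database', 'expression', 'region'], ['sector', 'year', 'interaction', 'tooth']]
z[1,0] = 'village'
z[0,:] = ['opportunity', 'anxiety', 'reflection', 'storage']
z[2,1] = 'year'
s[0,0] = 'measurement'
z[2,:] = ['sector', 'year', 'interaction', 'tooth']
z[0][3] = 'storage'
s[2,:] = ['responsibility', 'variety', 'percentage', 'response']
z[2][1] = 'year'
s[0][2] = 'theory'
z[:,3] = ['storage', 'region', 'tooth']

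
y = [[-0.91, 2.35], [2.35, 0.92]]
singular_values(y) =[2.53, 2.52]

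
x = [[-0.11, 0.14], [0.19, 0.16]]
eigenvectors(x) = [[-0.88,-0.37], [0.48,-0.93]]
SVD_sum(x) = [[0.01,0.01], [0.18,0.17]] + [[-0.12,0.13],[0.01,-0.01]]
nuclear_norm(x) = 0.43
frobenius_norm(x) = 0.31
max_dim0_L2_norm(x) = 0.22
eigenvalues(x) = [-0.19, 0.24]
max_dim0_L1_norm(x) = 0.3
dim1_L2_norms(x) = [0.18, 0.25]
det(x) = -0.04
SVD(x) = [[0.05, 1.00], [1.00, -0.05]] @ diag([0.24854539511260582, 0.1778347169939511]) @ [[0.74, 0.67], [-0.67, 0.74]]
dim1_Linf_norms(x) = [0.14, 0.19]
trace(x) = 0.05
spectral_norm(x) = 0.25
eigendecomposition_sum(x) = [[-0.15, 0.06],[0.08, -0.03]] + [[0.04, 0.08], [0.11, 0.19]]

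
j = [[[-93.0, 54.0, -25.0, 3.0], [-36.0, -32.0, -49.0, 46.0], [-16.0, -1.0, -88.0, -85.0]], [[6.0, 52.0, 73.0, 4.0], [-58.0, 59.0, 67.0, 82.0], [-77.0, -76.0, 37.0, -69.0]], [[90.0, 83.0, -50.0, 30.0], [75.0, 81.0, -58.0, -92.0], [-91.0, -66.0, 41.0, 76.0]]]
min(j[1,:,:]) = -77.0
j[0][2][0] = -16.0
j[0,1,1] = -32.0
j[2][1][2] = -58.0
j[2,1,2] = -58.0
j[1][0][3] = 4.0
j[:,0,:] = [[-93.0, 54.0, -25.0, 3.0], [6.0, 52.0, 73.0, 4.0], [90.0, 83.0, -50.0, 30.0]]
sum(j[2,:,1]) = 98.0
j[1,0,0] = 6.0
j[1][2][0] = -77.0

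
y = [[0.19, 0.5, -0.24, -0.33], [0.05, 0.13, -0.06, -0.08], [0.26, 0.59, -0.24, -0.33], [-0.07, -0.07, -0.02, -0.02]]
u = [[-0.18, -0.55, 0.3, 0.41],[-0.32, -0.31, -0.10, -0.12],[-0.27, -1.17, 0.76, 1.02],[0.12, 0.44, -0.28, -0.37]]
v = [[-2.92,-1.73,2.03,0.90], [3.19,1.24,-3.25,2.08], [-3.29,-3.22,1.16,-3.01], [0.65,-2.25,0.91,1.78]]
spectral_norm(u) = 2.02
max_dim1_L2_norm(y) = 0.76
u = v @ y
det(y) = 0.00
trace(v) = 1.26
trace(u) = -0.10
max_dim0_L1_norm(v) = 10.05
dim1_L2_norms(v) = [4.06, 5.16, 5.62, 3.08]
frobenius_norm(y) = 1.04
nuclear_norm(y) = 1.13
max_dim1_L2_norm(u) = 1.75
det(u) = 0.00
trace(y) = 0.06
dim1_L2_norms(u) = [0.77, 0.47, 1.75, 0.65]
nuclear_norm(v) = 15.25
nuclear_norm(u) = 2.49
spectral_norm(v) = 8.00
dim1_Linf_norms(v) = [2.92, 3.25, 3.29, 2.25]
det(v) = 87.76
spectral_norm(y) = 1.03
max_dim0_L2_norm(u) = 1.4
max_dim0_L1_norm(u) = 2.47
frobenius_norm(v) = 9.17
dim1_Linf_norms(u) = [0.55, 0.32, 1.17, 0.44]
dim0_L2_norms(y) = [0.33, 0.79, 0.35, 0.47]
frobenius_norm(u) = 2.07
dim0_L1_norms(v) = [10.05, 8.44, 7.35, 7.77]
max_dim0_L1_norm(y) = 1.29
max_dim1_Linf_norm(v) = 3.29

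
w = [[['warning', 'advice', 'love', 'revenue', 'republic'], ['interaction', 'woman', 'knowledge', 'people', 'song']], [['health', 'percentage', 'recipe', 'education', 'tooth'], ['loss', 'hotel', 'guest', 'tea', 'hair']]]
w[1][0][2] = 'recipe'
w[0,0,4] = 'republic'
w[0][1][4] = 'song'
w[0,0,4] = 'republic'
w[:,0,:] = [['warning', 'advice', 'love', 'revenue', 'republic'], ['health', 'percentage', 'recipe', 'education', 'tooth']]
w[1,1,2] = 'guest'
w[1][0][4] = 'tooth'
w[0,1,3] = 'people'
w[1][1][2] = 'guest'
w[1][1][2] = 'guest'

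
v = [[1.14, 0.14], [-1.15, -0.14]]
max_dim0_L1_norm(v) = 2.29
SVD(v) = [[-0.70, 0.71],  [0.71, 0.7]] @ diag([1.631348909190681, 0.0008581855126838285]) @ [[-0.99, -0.12], [-0.12, 0.99]]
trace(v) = 1.00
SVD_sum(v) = [[1.14,0.14], [-1.15,-0.14]] + [[-0.0, 0.00], [-0.00, 0.0]]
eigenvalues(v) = [1.0, 0.0]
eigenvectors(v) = [[0.70, -0.12],  [-0.71, 0.99]]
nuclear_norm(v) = 1.63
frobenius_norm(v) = 1.63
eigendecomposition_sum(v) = [[1.14, 0.14], [-1.15, -0.14]] + [[-0.0, -0.00],  [0.00, 0.0]]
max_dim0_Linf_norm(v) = 1.15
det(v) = 0.00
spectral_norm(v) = 1.63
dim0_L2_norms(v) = [1.62, 0.2]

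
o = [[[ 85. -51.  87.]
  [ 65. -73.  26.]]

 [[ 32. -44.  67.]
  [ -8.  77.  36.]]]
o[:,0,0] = [85.0, 32.0]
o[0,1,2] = 26.0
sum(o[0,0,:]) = 121.0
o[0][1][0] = 65.0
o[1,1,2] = 36.0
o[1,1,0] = -8.0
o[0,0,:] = [85.0, -51.0, 87.0]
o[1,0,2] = 67.0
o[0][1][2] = 26.0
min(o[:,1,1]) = -73.0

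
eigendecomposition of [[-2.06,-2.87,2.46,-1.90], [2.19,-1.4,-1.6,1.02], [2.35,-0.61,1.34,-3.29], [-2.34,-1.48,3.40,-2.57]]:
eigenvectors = [[(0.44-0.26j),(0.44+0.26j),(-0.38-0.06j),(-0.38+0.06j)], [(-0.47-0.33j),(-0.47+0.33j),-0.03+0.06j,-0.03-0.06j], [(0.08+0.15j),(0.08-0.15j),-0.76+0.00j,(-0.76-0j)], [0.61+0.00j,0.61-0.00j,(-0.49+0.2j),-0.49-0.20j]]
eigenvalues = [(-2.7+2.59j), (-2.7-2.59j), (0.36+1.08j), (0.36-1.08j)]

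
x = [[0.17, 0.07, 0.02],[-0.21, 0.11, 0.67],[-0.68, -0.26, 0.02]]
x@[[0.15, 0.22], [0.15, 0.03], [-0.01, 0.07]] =[[0.04, 0.04], [-0.02, 0.0], [-0.14, -0.16]]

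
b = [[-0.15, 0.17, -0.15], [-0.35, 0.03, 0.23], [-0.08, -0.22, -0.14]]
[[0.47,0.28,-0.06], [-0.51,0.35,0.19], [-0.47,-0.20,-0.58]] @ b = [[-0.16, 0.10, 0.0], [-0.06, -0.12, 0.13], [0.19, 0.04, 0.11]]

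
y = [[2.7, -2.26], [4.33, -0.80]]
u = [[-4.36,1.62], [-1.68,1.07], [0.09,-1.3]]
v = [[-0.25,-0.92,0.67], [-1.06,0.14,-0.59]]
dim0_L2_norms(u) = [4.67, 2.34]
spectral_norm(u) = 5.08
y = v @ u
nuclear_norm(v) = 2.38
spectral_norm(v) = 1.30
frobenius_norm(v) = 1.69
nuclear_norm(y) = 6.86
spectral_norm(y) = 5.46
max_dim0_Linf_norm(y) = 4.33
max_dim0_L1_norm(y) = 7.03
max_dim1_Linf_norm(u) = 4.36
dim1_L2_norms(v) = [1.17, 1.22]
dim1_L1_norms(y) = [4.96, 5.13]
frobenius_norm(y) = 5.64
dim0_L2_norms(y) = [5.1, 2.4]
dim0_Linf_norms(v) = [1.06, 0.92, 0.67]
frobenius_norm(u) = 5.22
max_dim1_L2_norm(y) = 4.4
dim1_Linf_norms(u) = [4.36, 1.68, 1.3]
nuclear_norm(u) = 6.30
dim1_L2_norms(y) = [3.52, 4.4]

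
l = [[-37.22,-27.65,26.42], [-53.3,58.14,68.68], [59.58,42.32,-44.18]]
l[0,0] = -37.22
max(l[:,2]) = 68.68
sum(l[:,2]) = 50.92000000000001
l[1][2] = 68.68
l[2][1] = 42.32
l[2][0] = 59.58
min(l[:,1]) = -27.65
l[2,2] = -44.18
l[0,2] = 26.42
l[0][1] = -27.65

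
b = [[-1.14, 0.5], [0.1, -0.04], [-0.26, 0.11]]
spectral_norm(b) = 1.28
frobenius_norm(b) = 1.28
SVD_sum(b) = [[-1.14, 0.5], [0.10, -0.04], [-0.26, 0.11]] + [[0.0, 0.0],[0.0, 0.00],[-0.0, -0.00]]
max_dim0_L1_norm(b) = 1.5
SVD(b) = [[-0.97, -0.22], [0.08, -0.69], [-0.22, 0.69]] @ diag([1.2809664657844593, 0.004991346078168275]) @ [[0.92, -0.4], [-0.4, -0.92]]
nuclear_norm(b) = 1.29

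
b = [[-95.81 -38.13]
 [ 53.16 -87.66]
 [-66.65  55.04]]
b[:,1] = [-38.13, -87.66, 55.04]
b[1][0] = 53.16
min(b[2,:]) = -66.65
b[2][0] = -66.65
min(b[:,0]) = -95.81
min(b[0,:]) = -95.81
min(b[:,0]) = -95.81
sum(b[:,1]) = -70.75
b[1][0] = 53.16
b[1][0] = 53.16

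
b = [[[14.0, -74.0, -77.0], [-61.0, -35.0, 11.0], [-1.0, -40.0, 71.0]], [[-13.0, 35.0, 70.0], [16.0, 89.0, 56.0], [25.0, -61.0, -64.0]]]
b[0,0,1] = -74.0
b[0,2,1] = -40.0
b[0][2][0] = -1.0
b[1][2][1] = -61.0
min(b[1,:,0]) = -13.0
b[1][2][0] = 25.0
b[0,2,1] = -40.0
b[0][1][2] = 11.0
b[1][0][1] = 35.0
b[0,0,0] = 14.0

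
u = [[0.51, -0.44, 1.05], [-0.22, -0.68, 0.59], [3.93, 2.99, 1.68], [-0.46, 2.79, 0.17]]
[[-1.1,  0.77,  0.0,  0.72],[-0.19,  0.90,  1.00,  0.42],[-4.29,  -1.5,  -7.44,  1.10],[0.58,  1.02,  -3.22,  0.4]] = u @ [[-0.92,-1.02,-0.86,-0.11], [0.09,0.12,-1.29,0.08], [-0.56,1.28,-0.12,0.77]]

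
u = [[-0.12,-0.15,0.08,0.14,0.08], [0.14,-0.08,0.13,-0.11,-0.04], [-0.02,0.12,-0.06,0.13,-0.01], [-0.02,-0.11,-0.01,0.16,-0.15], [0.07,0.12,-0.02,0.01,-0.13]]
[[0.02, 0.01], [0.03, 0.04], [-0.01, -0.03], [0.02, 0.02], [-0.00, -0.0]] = u@[[0.01, 0.05], [-0.07, -0.16], [0.17, 0.10], [0.04, -0.07], [-0.07, -0.11]]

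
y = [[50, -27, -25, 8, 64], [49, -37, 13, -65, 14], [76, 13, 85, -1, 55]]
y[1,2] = 13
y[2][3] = -1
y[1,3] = -65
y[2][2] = 85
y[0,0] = 50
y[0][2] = -25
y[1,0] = 49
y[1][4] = 14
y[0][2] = -25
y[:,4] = [64, 14, 55]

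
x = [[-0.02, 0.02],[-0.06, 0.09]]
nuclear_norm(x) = 0.12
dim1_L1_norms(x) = [0.04, 0.15]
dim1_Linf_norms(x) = [0.02, 0.09]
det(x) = -0.00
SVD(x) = [[-0.25, -0.97], [-0.97, 0.25]] @ diag([0.11167422861727137, 0.005372770489924878]) @ [[0.56, -0.83],[0.83, 0.56]]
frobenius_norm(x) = 0.11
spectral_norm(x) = 0.11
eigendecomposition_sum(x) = [[-0.01, 0.00], [-0.01, 0.0]] + [[-0.01, 0.02], [-0.05, 0.09]]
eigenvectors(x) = [[-0.85, -0.20], [-0.52, -0.98]]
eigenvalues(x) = [-0.01, 0.08]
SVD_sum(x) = [[-0.02,0.02], [-0.06,0.09]] + [[-0.00, -0.00], [0.00, 0.00]]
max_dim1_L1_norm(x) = 0.15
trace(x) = 0.07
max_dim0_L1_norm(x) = 0.11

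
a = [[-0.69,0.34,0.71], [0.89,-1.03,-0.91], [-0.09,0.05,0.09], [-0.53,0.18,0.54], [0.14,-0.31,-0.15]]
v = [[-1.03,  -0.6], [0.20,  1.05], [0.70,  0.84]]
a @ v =[[1.28, 1.37], [-1.76, -2.38], [0.17, 0.18], [0.96, 0.96], [-0.31, -0.54]]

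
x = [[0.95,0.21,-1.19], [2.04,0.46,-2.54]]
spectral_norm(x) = 3.63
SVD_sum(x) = [[0.95, 0.21, -1.19],[2.04, 0.46, -2.54]] + [[-0.00, -0.0, -0.00], [0.0, 0.0, 0.0]]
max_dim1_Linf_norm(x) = 2.54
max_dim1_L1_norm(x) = 5.04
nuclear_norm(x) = 3.64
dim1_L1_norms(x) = [2.35, 5.04]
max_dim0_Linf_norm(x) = 2.54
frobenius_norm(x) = 3.63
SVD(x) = [[-0.42, -0.91], [-0.91, 0.42]] @ diag([3.631454717493568, 0.006052668313591841]) @ [[-0.62, -0.14, 0.77],[0.46, 0.73, 0.50]]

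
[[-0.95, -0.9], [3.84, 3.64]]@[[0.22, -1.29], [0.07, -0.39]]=[[-0.27, 1.58], [1.1, -6.37]]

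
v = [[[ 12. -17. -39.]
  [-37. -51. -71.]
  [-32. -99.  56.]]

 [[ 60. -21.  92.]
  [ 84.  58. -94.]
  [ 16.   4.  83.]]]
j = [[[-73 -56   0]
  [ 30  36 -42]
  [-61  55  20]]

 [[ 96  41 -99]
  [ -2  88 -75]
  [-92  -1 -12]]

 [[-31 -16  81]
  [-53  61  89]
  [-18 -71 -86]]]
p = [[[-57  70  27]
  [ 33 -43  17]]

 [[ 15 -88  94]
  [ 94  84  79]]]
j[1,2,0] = -92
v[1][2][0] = 16.0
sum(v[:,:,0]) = 103.0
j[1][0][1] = 41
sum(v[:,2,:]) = 28.0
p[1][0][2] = 94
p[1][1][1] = 84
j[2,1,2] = 89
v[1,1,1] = 58.0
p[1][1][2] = 79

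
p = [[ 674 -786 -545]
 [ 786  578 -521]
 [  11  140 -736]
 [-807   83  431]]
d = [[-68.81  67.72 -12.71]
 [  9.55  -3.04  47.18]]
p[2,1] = 140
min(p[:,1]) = -786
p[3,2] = 431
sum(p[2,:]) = -585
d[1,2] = 47.18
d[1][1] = -3.04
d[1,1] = -3.04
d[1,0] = 9.55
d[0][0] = -68.81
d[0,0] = -68.81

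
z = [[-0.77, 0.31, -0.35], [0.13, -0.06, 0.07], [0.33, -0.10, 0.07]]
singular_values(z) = [0.98, 0.07, 0.0]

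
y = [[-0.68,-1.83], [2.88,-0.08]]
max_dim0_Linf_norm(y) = 2.88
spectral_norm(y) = 2.99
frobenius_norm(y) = 3.48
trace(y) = -0.76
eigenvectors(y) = [[(0.08-0.62j), 0.08+0.62j], [(-0.78+0j), (-0.78-0j)]]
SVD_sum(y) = [[-0.98, -0.18], [2.77, 0.50]] + [[0.3, -1.65], [0.11, -0.58]]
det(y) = 5.32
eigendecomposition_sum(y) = [[-0.34+1.11j, -0.91-0.15j], [(1.44+0.24j), (-0.04+1.16j)]] + [[-0.34-1.11j, (-0.92+0.15j)], [(1.44-0.24j), (-0.04-1.16j)]]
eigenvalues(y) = [(-0.38+2.28j), (-0.38-2.28j)]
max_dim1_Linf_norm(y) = 2.88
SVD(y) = [[-0.33, 0.94], [0.94, 0.33]] @ diag([2.990130502468511, 1.7807918402237282]) @ [[0.98, 0.18], [0.18, -0.98]]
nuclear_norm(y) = 4.77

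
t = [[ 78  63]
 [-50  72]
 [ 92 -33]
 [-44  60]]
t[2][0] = 92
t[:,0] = [78, -50, 92, -44]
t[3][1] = 60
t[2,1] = -33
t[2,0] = 92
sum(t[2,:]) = 59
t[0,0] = 78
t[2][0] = 92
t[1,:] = [-50, 72]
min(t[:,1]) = -33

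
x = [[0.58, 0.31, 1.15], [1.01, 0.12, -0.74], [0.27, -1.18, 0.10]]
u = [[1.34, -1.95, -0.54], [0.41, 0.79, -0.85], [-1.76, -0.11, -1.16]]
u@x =[[-1.34, 0.82, 2.93], [0.81, 1.22, -0.20], [-1.45, 0.81, -2.06]]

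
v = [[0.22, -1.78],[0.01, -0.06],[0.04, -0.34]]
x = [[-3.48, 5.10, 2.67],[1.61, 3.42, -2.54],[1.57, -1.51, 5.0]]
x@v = [[-0.61, 4.98],  [0.29, -2.21],  [0.53, -4.40]]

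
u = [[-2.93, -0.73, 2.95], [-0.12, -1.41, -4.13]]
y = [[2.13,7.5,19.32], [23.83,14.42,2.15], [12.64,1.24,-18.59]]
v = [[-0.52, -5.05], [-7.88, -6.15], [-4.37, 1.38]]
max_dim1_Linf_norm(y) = 23.83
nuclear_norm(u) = 8.17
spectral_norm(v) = 10.91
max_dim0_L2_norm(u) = 5.08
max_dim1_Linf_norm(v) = 7.88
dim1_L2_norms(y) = [20.83, 27.94, 22.51]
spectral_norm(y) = 30.89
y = v @ u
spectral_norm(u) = 5.41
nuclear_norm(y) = 58.59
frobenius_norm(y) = 41.49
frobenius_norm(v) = 12.11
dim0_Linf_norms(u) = [2.93, 1.41, 4.13]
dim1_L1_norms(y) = [28.95, 40.4, 32.47]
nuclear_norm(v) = 16.16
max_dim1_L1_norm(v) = 14.03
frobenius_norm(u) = 6.07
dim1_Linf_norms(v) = [5.05, 7.88, 4.37]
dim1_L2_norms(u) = [4.22, 4.37]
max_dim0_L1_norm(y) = 40.06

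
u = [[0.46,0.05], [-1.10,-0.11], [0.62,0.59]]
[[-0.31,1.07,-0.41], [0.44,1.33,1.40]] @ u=[[-1.57, -0.38], [-0.39, 0.70]]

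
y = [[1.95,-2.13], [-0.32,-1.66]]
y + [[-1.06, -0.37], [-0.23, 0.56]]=[[0.89, -2.5], [-0.55, -1.1]]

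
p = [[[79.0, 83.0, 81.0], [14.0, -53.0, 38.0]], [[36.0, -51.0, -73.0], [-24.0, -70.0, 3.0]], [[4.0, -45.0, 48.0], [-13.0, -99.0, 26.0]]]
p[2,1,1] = -99.0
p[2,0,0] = 4.0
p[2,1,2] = 26.0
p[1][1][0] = -24.0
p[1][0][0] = 36.0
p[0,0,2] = 81.0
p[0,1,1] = -53.0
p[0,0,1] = 83.0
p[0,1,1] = -53.0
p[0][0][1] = 83.0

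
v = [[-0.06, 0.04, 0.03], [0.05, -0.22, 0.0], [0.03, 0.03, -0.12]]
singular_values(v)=[0.23, 0.13, 0.04]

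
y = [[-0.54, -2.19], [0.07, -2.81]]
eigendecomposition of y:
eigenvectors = [[1.00, 0.71], [0.03, 0.71]]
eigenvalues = [-0.61, -2.74]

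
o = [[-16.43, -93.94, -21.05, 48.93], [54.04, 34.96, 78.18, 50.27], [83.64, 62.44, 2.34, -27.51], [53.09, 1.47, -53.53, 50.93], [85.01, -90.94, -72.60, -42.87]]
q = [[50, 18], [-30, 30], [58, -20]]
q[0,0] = 50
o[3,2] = -53.53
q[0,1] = 18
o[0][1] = -93.94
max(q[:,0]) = 58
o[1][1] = 34.96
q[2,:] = [58, -20]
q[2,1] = -20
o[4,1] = -90.94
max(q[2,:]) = 58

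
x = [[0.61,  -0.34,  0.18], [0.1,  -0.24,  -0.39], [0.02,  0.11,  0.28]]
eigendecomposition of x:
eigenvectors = [[0.99, -0.54, -0.56], [0.08, -0.77, -0.73], [0.09, 0.35, 0.39]]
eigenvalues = [0.6, 0.01, 0.04]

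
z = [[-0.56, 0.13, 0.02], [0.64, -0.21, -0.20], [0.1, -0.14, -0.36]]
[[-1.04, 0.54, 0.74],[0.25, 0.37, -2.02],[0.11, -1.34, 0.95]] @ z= [[1.00,-0.35,-0.40], [-0.11,0.24,0.66], [-0.82,0.16,-0.07]]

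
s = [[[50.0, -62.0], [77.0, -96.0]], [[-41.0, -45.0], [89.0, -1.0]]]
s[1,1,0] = 89.0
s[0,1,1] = -96.0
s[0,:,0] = [50.0, 77.0]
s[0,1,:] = [77.0, -96.0]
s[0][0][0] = 50.0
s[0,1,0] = 77.0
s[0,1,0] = 77.0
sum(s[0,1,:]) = -19.0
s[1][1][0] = 89.0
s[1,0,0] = -41.0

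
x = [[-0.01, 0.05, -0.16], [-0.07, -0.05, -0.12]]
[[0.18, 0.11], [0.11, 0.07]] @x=[[-0.01, 0.00, -0.04], [-0.01, 0.00, -0.03]]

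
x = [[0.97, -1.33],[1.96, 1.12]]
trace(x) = 2.09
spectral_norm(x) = 2.27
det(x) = 3.69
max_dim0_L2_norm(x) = 2.19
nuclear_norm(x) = 3.90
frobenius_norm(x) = 2.79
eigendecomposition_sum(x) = [[0.49+0.83j,-0.66+0.43j], [0.98-0.63j,(0.56+0.78j)]] + [[0.49-0.83j, -0.67-0.43j], [(0.98+0.63j), 0.56-0.78j]]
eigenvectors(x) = [[(0.03-0.64j), 0.03+0.64j],[-0.77+0.00j, (-0.77-0j)]]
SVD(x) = [[-0.17, -0.99], [-0.99, 0.17]] @ diag([2.272664137506692, 1.6250531431590054]) @ [[-0.92, -0.39], [-0.39, 0.92]]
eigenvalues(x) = [(1.05+1.61j), (1.05-1.61j)]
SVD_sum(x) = [[0.35, 0.15], [2.06, 0.87]] + [[0.62, -1.48], [-0.1, 0.25]]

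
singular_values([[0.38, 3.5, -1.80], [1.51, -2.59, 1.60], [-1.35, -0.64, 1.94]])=[5.21, 2.25, 0.96]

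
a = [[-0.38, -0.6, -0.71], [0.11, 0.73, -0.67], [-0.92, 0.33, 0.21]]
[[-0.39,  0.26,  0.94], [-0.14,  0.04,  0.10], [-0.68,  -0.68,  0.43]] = a @ [[0.76, 0.53, -0.74],[-0.10, -0.35, -0.34],[0.23, -0.35, -0.64]]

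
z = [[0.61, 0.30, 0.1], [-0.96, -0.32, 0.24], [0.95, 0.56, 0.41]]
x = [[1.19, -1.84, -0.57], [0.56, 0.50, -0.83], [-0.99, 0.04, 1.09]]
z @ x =[[0.79, -0.97, -0.49], [-1.56, 1.62, 1.07], [1.04, -1.45, -0.56]]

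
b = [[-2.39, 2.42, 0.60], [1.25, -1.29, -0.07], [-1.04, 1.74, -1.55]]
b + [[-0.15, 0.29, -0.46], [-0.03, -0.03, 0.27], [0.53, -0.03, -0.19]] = [[-2.54,  2.71,  0.14], [1.22,  -1.32,  0.2], [-0.51,  1.71,  -1.74]]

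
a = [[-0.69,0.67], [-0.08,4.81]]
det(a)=-3.265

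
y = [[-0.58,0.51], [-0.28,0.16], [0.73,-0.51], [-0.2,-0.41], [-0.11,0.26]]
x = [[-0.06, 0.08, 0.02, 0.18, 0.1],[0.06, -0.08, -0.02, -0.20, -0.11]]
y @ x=[[0.07,-0.09,-0.02,-0.21,-0.11], [0.03,-0.04,-0.01,-0.08,-0.05], [-0.07,0.10,0.02,0.23,0.13], [-0.01,0.02,0.00,0.05,0.03], [0.02,-0.03,-0.01,-0.07,-0.04]]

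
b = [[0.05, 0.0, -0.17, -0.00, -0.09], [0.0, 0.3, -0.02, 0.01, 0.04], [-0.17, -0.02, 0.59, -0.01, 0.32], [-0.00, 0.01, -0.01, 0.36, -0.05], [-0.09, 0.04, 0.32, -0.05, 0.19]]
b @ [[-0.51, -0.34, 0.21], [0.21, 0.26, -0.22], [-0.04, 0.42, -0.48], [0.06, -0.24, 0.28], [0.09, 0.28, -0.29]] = [[-0.03, -0.11, 0.12], [0.07, 0.08, -0.07], [0.09, 0.39, -0.41], [0.02, -0.10, 0.12], [0.06, 0.24, -0.25]]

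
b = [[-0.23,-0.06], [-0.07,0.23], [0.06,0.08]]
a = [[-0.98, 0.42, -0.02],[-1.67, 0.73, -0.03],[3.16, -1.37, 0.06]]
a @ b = [[0.19, 0.15],[0.33, 0.27],[-0.63, -0.50]]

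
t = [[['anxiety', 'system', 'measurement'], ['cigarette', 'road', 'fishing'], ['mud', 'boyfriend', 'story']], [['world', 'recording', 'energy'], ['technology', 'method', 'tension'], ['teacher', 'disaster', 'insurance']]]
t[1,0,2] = 'energy'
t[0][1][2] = 'fishing'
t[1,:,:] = [['world', 'recording', 'energy'], ['technology', 'method', 'tension'], ['teacher', 'disaster', 'insurance']]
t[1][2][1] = 'disaster'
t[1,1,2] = 'tension'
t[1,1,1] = 'method'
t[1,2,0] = 'teacher'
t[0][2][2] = 'story'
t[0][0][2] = 'measurement'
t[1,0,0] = 'world'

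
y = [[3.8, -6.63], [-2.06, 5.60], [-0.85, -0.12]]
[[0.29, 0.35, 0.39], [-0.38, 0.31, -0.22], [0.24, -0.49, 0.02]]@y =[[0.05, -0.01], [-1.90, 4.28], [1.9, -4.34]]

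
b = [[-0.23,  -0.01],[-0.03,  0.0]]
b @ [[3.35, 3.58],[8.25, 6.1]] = [[-0.85,-0.88], [-0.1,-0.11]]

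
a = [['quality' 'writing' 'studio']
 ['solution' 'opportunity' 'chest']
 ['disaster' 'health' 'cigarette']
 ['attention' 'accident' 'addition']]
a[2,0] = 'disaster'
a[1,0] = 'solution'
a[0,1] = 'writing'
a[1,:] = ['solution', 'opportunity', 'chest']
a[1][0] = 'solution'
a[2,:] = ['disaster', 'health', 'cigarette']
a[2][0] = 'disaster'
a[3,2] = 'addition'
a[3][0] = 'attention'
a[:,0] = ['quality', 'solution', 'disaster', 'attention']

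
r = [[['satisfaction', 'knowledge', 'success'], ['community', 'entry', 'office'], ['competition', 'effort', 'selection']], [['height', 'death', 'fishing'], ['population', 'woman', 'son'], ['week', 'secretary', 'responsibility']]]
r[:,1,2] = ['office', 'son']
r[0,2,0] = 'competition'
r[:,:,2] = [['success', 'office', 'selection'], ['fishing', 'son', 'responsibility']]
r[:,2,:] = [['competition', 'effort', 'selection'], ['week', 'secretary', 'responsibility']]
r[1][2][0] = 'week'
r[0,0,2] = 'success'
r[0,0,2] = 'success'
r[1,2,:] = ['week', 'secretary', 'responsibility']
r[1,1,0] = 'population'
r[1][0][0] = 'height'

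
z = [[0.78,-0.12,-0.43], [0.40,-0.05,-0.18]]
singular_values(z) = [1.0, 0.03]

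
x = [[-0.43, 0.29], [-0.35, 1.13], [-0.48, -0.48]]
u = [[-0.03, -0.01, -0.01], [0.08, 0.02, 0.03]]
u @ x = [[0.02, -0.02], [-0.06, 0.03]]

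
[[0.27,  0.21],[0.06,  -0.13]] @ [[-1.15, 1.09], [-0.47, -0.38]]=[[-0.41,0.21], [-0.01,0.11]]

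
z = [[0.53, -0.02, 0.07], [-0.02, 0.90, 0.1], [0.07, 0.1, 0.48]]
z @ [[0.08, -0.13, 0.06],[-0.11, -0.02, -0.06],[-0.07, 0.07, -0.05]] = [[0.04, -0.06, 0.03], [-0.11, -0.01, -0.06], [-0.04, 0.02, -0.03]]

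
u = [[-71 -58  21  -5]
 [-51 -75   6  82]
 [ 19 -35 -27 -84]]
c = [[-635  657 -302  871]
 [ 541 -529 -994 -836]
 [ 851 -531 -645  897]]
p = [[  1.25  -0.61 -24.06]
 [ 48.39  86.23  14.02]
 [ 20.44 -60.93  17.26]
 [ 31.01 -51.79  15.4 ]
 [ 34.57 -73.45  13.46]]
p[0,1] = -0.61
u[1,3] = 82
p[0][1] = -0.61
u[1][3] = 82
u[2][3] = -84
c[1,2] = -994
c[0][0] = -635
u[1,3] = 82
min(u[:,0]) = -71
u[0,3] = -5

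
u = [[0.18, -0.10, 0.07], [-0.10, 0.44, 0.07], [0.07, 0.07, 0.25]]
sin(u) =[[0.18, -0.10, 0.07],[-0.1, 0.42, 0.07],[0.07, 0.07, 0.25]]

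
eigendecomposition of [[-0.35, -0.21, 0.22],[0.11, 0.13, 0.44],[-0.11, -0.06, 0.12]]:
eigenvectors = [[-0.70+0.00j, -0.56+0.07j, -0.56-0.07j], [0.69+0.00j, (0.82+0j), (0.82-0j)], [-0.17+0.00j, -0.11+0.03j, (-0.11-0.03j)]]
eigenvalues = [(-0.09+0j), (-0.01+0.03j), (-0.01-0.03j)]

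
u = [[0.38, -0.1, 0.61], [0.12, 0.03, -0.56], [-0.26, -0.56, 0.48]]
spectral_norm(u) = 1.04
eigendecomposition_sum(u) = [[0.19+0.40j, (-0.09+0.38j), (0.28-0.41j)], [0.07-0.17j, 0.14-0.08j, -0.20+0.03j], [-0.13+0.22j, -0.21+0.08j, 0.29-0.01j]] + [[0.19-0.40j, -0.09-0.38j, 0.28+0.41j], [0.07+0.17j, (0.14+0.08j), -0.20-0.03j], [-0.13-0.22j, (-0.21-0.08j), (0.29+0.01j)]] + [[0.01+0.00j,0.09+0.00j,(0.06+0j)],[(-0.02-0j),-0.25-0.00j,-0.16-0.00j],[(-0.01-0j),(-0.14-0j),-0.09-0.00j]]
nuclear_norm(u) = 1.87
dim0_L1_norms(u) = [0.76, 0.69, 1.65]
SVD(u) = [[0.57, -0.72, -0.39], [-0.5, 0.07, -0.86], [0.65, 0.69, -0.33]] @ diag([1.0373494601891575, 0.5630810361099641, 0.27174591849481894]) @ [[-0.01, -0.42, 0.91],[-0.79, -0.55, -0.27],[-0.61, 0.72, 0.33]]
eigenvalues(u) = [(0.61+0.32j), (0.61-0.32j), (-0.33+0j)]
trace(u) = 0.89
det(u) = -0.16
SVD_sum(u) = [[-0.01,-0.25,0.54],[0.01,0.22,-0.47],[-0.01,-0.28,0.61]] + [[0.32, 0.22, 0.11], [-0.03, -0.02, -0.01], [-0.31, -0.21, -0.1]] + [[0.06, -0.08, -0.03], [0.14, -0.17, -0.08], [0.05, -0.06, -0.03]]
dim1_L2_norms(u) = [0.73, 0.57, 0.78]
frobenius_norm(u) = 1.21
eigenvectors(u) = [[0.82+0.00j, (0.82-0j), (-0.29+0j)], [-0.23-0.24j, (-0.23+0.24j), (0.83+0j)], [(0.27+0.38j), (0.27-0.38j), (0.48+0j)]]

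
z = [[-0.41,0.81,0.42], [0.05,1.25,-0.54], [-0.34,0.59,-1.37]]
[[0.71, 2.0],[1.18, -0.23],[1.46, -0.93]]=z @ [[-0.82, -2.27], [0.74, 0.55], [-0.54, 1.48]]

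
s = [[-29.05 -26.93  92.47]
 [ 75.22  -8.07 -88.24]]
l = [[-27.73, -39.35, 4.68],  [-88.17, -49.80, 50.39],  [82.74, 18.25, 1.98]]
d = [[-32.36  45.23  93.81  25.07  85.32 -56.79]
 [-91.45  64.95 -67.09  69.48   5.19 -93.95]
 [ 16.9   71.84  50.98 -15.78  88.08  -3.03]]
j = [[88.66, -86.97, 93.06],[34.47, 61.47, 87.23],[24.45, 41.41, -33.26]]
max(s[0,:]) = 92.47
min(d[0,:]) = -56.79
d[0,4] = 85.32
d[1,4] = 5.19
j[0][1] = -86.97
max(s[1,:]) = 75.22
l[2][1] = 18.25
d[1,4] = 5.19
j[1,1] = 61.47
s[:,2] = [92.47, -88.24]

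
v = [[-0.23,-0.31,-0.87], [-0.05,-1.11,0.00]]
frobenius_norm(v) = 1.46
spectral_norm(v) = 1.21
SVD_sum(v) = [[-0.09,-0.59,-0.25],[-0.14,-0.93,-0.39]] + [[-0.14, 0.28, -0.62], [0.09, -0.18, 0.39]]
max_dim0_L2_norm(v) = 1.15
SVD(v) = [[-0.54,-0.84], [-0.84,0.54]] @ diag([1.2091288693835496, 0.8237155924366486]) @ [[0.14,0.91,0.39], [0.2,-0.41,0.89]]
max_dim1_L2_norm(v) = 1.11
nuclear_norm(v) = 2.03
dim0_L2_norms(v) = [0.24, 1.15, 0.87]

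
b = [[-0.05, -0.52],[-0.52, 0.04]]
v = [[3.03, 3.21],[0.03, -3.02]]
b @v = [[-0.17, 1.41], [-1.57, -1.79]]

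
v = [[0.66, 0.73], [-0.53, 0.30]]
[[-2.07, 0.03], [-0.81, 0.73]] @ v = [[-1.38, -1.50],[-0.92, -0.37]]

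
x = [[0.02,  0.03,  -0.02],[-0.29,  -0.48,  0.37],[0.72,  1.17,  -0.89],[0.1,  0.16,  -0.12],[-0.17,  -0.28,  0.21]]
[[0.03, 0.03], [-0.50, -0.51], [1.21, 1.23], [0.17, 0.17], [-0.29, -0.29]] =x@[[0.18, 0.19], [0.60, 0.61], [-0.43, -0.43]]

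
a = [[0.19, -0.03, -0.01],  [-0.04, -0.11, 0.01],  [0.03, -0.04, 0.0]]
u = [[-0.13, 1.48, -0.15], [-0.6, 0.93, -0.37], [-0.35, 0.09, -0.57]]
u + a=[[0.06, 1.45, -0.16], [-0.64, 0.82, -0.36], [-0.32, 0.05, -0.57]]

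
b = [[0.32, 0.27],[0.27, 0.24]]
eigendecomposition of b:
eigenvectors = [[0.76, -0.65], [0.65, 0.76]]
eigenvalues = [0.55, 0.01]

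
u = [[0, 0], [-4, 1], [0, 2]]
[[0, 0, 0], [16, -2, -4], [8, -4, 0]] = u @ [[-3, 0, 1], [4, -2, 0]]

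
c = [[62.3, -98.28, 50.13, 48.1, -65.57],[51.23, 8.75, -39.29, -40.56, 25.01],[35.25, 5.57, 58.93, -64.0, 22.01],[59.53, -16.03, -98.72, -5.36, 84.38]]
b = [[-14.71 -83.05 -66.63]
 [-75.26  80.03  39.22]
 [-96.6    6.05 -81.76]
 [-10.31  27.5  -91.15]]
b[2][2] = -81.76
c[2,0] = 35.25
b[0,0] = -14.71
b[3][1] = 27.5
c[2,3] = -64.0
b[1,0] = -75.26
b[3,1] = 27.5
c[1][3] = -40.56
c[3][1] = -16.03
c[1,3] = -40.56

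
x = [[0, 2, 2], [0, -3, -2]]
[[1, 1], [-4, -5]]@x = [[0, -1, 0], [0, 7, 2]]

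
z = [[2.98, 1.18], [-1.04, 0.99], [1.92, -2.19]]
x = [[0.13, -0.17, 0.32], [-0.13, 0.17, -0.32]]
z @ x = [[0.23, -0.31, 0.58], [-0.26, 0.35, -0.65], [0.53, -0.7, 1.32]]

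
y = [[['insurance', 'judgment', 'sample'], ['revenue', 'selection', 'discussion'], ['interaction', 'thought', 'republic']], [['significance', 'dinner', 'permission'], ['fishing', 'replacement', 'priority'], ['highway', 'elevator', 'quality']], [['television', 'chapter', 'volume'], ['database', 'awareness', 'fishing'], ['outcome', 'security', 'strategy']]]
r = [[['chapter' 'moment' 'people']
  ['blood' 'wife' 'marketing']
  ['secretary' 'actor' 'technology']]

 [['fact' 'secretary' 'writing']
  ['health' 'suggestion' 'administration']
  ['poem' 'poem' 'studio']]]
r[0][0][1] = 'moment'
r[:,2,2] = ['technology', 'studio']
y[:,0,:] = [['insurance', 'judgment', 'sample'], ['significance', 'dinner', 'permission'], ['television', 'chapter', 'volume']]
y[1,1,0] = 'fishing'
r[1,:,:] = [['fact', 'secretary', 'writing'], ['health', 'suggestion', 'administration'], ['poem', 'poem', 'studio']]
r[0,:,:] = [['chapter', 'moment', 'people'], ['blood', 'wife', 'marketing'], ['secretary', 'actor', 'technology']]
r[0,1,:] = ['blood', 'wife', 'marketing']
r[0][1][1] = 'wife'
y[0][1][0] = 'revenue'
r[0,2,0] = 'secretary'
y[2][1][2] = 'fishing'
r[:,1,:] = [['blood', 'wife', 'marketing'], ['health', 'suggestion', 'administration']]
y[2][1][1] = 'awareness'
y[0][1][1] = 'selection'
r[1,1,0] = 'health'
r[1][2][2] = 'studio'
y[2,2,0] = 'outcome'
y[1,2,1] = 'elevator'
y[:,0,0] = ['insurance', 'significance', 'television']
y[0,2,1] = 'thought'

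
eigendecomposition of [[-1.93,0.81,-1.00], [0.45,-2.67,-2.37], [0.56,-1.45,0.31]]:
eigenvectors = [[0.21, -0.93, -0.40], [-0.91, -0.37, -0.53], [-0.36, -0.01, 0.75]]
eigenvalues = [-3.71, -1.62, 1.03]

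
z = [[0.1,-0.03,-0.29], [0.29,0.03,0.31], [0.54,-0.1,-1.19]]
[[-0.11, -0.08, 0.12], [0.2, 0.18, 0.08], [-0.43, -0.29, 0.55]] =z @ [[0.22,0.23,0.51], [-0.57,0.44,0.11], [0.51,0.31,-0.24]]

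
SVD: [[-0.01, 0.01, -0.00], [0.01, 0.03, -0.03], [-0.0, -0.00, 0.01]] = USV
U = [[0.11, -0.97, -0.23], [0.98, 0.07, 0.18], [-0.16, -0.25, 0.96]]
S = [0.04, 0.01, 0.01]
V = [[0.2, 0.69, -0.7], [0.76, -0.56, -0.33], [0.62, 0.47, 0.63]]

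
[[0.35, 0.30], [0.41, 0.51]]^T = [[0.35,  0.41], [0.30,  0.51]]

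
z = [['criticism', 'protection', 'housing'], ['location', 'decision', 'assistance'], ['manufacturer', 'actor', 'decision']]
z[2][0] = 'manufacturer'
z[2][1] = 'actor'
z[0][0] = 'criticism'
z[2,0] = 'manufacturer'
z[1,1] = 'decision'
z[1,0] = 'location'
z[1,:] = ['location', 'decision', 'assistance']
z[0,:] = ['criticism', 'protection', 'housing']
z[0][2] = 'housing'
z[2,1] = 'actor'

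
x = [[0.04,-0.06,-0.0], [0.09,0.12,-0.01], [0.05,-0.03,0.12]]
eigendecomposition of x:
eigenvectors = [[-0.27+0.47j,-0.27-0.47j,0.10+0.00j], [0.65+0.00j,0.65-0.00j,(-0.14+0j)], [0.50+0.17j,0.50-0.17j,(0.99+0j)]]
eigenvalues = [(0.08+0.06j), (0.08-0.06j), (0.13+0j)]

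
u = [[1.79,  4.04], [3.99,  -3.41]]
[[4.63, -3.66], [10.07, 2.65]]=u @ [[2.54,-0.08], [0.02,-0.87]]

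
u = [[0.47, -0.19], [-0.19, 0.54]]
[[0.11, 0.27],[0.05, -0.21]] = u @ [[0.31, 0.49], [0.2, -0.22]]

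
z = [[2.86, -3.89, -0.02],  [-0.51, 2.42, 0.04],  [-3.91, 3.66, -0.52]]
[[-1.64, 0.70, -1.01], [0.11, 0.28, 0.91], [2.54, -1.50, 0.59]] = z @ [[-0.71, 0.56, 0.22], [-0.1, 0.23, 0.42], [-0.25, 0.29, 0.16]]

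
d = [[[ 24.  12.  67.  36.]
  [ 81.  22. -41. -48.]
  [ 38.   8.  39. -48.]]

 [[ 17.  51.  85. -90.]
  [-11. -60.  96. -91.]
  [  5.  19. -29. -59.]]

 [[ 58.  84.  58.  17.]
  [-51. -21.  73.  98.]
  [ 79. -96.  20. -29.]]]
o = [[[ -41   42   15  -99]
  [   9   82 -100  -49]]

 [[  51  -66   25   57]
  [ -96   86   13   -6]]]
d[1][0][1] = 51.0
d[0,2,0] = 38.0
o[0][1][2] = -100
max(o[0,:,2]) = 15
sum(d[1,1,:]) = -66.0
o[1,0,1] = -66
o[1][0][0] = 51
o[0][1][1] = 82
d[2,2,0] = 79.0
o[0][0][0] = -41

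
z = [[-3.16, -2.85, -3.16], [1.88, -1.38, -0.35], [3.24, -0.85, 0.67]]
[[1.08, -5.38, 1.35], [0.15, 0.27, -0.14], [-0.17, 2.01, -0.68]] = z @ [[-0.03, 0.66, -0.0], [-0.09, 0.57, 0.27], [-0.23, 0.53, -0.67]]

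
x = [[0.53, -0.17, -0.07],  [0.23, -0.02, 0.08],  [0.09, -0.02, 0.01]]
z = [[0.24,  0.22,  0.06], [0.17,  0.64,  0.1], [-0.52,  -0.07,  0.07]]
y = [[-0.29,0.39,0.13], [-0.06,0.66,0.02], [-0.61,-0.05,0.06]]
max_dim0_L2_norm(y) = 0.77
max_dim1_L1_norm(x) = 0.77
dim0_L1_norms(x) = [0.85, 0.21, 0.16]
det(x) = 0.00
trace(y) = 0.43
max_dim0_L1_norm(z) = 0.93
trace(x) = 0.52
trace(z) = 0.95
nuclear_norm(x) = 0.72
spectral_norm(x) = 0.61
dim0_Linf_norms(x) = [0.53, 0.17, 0.08]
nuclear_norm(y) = 1.52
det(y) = 0.04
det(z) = 0.02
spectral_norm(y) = 0.82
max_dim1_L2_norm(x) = 0.56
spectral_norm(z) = 0.79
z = x + y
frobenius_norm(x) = 0.62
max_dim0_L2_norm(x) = 0.58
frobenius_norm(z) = 0.92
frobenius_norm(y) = 1.03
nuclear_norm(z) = 1.30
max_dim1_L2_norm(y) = 0.66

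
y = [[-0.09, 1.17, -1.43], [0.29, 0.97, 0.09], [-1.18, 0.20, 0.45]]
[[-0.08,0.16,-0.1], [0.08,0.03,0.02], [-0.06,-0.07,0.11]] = y @ [[0.09, 0.03, -0.05], [0.05, 0.03, 0.03], [0.09, -0.09, 0.10]]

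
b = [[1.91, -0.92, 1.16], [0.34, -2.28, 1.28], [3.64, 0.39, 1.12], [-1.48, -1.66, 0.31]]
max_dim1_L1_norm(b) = 5.15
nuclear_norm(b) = 7.95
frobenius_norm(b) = 5.70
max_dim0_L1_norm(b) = 7.37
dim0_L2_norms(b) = [4.38, 2.99, 2.08]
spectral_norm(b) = 4.64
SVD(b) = [[-0.48, -0.3, 0.33],[-0.17, -0.76, -0.61],[-0.82, 0.14, 0.17],[0.27, -0.56, 0.70]] @ diag([4.636309898605845, 3.315919777917297, 0.0025593957057544786]) @ [[-0.94, 0.01, -0.35], [0.16, 0.9, -0.40], [-0.31, 0.43, 0.85]]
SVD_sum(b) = [[2.07, -0.03, 0.76], [0.74, -0.01, 0.27], [3.56, -0.04, 1.31], [-1.18, 0.01, -0.44]] + [[-0.16, -0.9, 0.40], [-0.40, -2.27, 1.01], [0.08, 0.43, -0.19], [-0.29, -1.68, 0.74]] + [[-0.00, 0.0, 0.00], [0.00, -0.0, -0.00], [-0.0, 0.0, 0.00], [-0.00, 0.00, 0.00]]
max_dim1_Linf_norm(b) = 3.64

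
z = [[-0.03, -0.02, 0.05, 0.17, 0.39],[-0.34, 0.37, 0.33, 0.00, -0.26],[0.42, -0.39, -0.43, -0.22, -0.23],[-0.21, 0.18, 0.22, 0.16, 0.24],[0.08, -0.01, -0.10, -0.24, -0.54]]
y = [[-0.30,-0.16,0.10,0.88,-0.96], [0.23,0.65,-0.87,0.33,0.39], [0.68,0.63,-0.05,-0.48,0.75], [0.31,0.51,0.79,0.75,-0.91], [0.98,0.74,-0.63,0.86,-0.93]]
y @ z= [[-0.16,  0.08,  0.18,  0.3,  0.63], [-0.63,  0.63,  0.63,  0.19,  -0.01], [-0.09,  0.15,  0.08,  -0.13,  -0.41], [-0.08,  0.02,  0.10,  0.22,  0.48], [-0.8,  0.66,  0.85,  0.67,  1.04]]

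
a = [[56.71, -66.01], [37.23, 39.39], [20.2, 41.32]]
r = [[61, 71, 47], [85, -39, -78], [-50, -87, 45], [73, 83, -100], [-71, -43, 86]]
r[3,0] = 73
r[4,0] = -71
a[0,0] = 56.71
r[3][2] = -100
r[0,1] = 71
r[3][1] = 83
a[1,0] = 37.23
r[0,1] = 71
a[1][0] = 37.23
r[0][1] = 71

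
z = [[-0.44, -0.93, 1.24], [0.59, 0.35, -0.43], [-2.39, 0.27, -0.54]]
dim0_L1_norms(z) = [3.42, 1.55, 2.21]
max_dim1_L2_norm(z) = 2.47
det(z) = 0.01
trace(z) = -0.63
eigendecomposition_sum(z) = [[(-0.22+0.93j), (-0.46-0.03j), (0.62+0.11j)], [(0.29-0.31j), 0.17+0.12j, (-0.22-0.18j)], [-1.20-0.47j, (0.13-0.61j), (-0.27+0.8j)]] + [[(-0.22-0.93j),(-0.46+0.03j),0.62-0.11j], [(0.29+0.31j),0.17-0.12j,(-0.22+0.18j)], [-1.20+0.47j,0.13+0.61j,-0.27-0.80j]] + [[-0.00+0.00j, (-0+0j), (-0+0j)], [-0j, -0j, 0.00-0.00j], [0.00-0.00j, -0j, 0.00-0.00j]]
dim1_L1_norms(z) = [2.61, 1.37, 3.2]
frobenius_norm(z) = 3.05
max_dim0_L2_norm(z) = 2.5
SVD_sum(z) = [[-0.24, 0.01, -0.03], [0.51, -0.02, 0.07], [-2.43, 0.10, -0.31]] + [[-0.20, -0.94, 1.27], [0.08, 0.37, -0.5], [0.04, 0.17, -0.23]] + [[-0.00, 0.00, 0.00],[-0.0, 0.00, 0.00],[-0.0, 0.00, 0.00]]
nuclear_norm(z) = 4.25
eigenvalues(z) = [(-0.32+1.85j), (-0.32-1.85j), 0j]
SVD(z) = [[-0.10, 0.92, -0.38], [0.21, -0.36, -0.91], [-0.97, -0.17, -0.15]] @ diag([2.513535992386107, 1.735028900035095, 0.003395735942702886]) @ [[0.99,-0.04,0.13], [-0.13,-0.59,0.8], [0.04,-0.81,-0.59]]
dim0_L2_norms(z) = [2.5, 1.03, 1.42]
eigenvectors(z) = [[-0.08-0.57j, -0.08+0.57j, -0.04+0.00j], [-0.10+0.24j, (-0.1-0.24j), (0.81+0j)], [0.77+0.00j, 0.77-0.00j, (0.59+0j)]]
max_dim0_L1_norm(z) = 3.42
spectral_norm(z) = 2.51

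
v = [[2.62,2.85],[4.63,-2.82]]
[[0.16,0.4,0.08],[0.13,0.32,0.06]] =v @[[0.04, 0.10, 0.02], [0.02, 0.05, 0.01]]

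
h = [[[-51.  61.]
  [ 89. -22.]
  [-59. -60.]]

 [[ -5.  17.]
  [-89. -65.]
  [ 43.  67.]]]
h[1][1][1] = -65.0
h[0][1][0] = 89.0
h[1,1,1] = -65.0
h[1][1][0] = -89.0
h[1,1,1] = -65.0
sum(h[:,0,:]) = 22.0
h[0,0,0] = -51.0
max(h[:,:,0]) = 89.0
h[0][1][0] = 89.0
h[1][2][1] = 67.0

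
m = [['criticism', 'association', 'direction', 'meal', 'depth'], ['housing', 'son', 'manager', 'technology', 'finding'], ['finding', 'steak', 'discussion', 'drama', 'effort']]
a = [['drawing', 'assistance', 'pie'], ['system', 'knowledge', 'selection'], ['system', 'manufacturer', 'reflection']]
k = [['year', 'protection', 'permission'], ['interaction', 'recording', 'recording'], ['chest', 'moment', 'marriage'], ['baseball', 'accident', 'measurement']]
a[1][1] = 'knowledge'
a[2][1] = 'manufacturer'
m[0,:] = ['criticism', 'association', 'direction', 'meal', 'depth']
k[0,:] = ['year', 'protection', 'permission']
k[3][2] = 'measurement'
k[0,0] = 'year'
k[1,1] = 'recording'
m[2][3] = 'drama'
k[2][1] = 'moment'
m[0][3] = 'meal'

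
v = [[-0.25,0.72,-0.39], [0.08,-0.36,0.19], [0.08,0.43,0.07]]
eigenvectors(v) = [[0.38, -0.91, 0.91], [-0.26, 0.02, -0.39], [-0.89, 0.41, 0.14]]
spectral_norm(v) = 1.01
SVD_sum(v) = [[-0.18, 0.76, -0.32], [0.09, -0.37, 0.16], [-0.07, 0.31, -0.13]] + [[-0.06, -0.04, -0.07],[0.01, 0.01, 0.02],[0.16, 0.12, 0.2]] + [[-0.01,0.0,0.01], [-0.02,0.00,0.02], [-0.00,0.00,0.00]]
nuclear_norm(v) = 1.33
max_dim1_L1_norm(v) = 1.36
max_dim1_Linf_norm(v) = 0.72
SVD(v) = [[-0.85, -0.34, 0.41],[0.41, 0.08, 0.91],[-0.34, 0.94, 0.08]] @ diag([1.0052241944137232, 0.2998919553308226, 0.029818351616710155]) @ [[0.22, -0.9, 0.38],[0.55, 0.43, 0.71],[-0.80, 0.06, 0.59]]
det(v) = 0.01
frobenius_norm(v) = 1.05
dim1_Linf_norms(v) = [0.72, 0.36, 0.43]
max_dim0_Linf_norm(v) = 0.72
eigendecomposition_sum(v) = [[-0.03,-0.08,-0.06], [0.02,0.06,0.04], [0.06,0.20,0.13]] + [[-0.08, -0.19, 0.02], [0.0, 0.00, -0.0], [0.04, 0.08, -0.01]] + [[-0.14, 0.99, -0.35], [0.06, -0.42, 0.15], [-0.02, 0.15, -0.05]]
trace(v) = -0.54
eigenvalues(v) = [0.16, -0.09, -0.62]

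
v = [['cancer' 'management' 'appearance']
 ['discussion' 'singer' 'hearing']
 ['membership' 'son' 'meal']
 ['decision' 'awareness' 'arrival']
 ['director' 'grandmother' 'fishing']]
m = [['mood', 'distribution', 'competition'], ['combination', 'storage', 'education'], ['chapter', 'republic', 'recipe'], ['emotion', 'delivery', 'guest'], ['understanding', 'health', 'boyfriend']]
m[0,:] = ['mood', 'distribution', 'competition']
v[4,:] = ['director', 'grandmother', 'fishing']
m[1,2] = 'education'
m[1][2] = 'education'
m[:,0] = ['mood', 'combination', 'chapter', 'emotion', 'understanding']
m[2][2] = 'recipe'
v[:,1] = ['management', 'singer', 'son', 'awareness', 'grandmother']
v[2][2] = 'meal'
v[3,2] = 'arrival'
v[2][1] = 'son'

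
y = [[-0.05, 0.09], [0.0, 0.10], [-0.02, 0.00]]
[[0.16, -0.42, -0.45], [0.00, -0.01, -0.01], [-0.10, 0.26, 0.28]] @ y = [[0.00, -0.03],[0.00, -0.00],[-0.0, 0.02]]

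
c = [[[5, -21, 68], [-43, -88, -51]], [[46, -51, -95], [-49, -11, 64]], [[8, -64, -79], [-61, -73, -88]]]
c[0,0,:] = [5, -21, 68]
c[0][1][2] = -51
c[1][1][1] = -11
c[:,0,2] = [68, -95, -79]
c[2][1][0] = -61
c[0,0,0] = 5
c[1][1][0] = -49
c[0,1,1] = -88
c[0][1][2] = -51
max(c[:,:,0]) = 46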